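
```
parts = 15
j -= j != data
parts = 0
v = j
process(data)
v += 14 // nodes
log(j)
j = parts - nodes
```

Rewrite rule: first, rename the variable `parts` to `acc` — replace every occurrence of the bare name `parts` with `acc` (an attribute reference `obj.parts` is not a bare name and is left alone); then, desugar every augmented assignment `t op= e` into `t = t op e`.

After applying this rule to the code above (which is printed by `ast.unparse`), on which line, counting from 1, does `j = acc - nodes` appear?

8

Transformed code:
acc = 15
j = j - (j != data)
acc = 0
v = j
process(data)
v = v + 14 // nodes
log(j)
j = acc - nodes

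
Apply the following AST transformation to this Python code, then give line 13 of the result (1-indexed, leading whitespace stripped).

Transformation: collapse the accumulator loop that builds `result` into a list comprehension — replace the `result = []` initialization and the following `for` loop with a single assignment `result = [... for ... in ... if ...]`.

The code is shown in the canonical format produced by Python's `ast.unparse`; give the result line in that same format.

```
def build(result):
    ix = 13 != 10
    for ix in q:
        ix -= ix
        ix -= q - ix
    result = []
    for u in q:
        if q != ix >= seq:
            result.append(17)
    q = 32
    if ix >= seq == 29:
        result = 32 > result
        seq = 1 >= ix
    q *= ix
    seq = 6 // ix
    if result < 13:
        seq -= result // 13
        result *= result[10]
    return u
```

if result < 13:

Transformed code:
def build(result):
    ix = 13 != 10
    for ix in q:
        ix -= ix
        ix -= q - ix
    result = [17 for u in q if q != ix >= seq]
    q = 32
    if ix >= seq == 29:
        result = 32 > result
        seq = 1 >= ix
    q *= ix
    seq = 6 // ix
    if result < 13:
        seq -= result // 13
        result *= result[10]
    return u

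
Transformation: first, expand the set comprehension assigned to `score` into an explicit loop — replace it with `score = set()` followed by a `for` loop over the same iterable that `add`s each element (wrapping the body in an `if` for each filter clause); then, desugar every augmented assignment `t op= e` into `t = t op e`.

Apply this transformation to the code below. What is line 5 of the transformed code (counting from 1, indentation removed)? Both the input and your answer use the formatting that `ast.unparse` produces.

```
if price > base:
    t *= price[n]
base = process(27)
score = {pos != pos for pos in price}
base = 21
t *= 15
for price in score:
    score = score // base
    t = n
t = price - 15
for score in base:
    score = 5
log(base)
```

for pos in price:

Transformed code:
if price > base:
    t = t * price[n]
base = process(27)
score = set()
for pos in price:
    score.add(pos != pos)
base = 21
t = t * 15
for price in score:
    score = score // base
    t = n
t = price - 15
for score in base:
    score = 5
log(base)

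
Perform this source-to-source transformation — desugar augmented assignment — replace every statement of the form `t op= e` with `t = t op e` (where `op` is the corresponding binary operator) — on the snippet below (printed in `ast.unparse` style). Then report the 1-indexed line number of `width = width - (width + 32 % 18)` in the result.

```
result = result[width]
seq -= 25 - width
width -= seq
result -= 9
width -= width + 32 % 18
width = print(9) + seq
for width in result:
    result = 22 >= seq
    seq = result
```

Transformed code:
result = result[width]
seq = seq - (25 - width)
width = width - seq
result = result - 9
width = width - (width + 32 % 18)
width = print(9) + seq
for width in result:
    result = 22 >= seq
    seq = result

5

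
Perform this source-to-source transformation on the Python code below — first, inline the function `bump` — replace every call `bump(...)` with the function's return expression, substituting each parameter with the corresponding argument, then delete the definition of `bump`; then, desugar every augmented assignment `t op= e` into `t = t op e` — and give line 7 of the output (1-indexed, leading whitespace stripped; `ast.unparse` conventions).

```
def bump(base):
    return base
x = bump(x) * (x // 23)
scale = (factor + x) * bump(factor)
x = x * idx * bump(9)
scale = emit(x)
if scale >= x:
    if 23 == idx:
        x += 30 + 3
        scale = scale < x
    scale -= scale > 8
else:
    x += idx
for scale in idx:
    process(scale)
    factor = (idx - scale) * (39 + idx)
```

x = x + (30 + 3)

Transformed code:
x = x * (x // 23)
scale = (factor + x) * factor
x = x * idx * 9
scale = emit(x)
if scale >= x:
    if 23 == idx:
        x = x + (30 + 3)
        scale = scale < x
    scale = scale - (scale > 8)
else:
    x = x + idx
for scale in idx:
    process(scale)
    factor = (idx - scale) * (39 + idx)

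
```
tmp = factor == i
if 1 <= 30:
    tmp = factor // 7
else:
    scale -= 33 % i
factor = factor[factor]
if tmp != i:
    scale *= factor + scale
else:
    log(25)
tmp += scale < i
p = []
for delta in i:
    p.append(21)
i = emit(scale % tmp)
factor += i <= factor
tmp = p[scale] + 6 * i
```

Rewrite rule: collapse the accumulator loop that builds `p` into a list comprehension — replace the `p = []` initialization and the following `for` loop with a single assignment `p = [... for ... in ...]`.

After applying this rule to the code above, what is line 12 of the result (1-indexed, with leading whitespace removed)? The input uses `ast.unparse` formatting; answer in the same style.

p = [21 for delta in i]

Transformed code:
tmp = factor == i
if 1 <= 30:
    tmp = factor // 7
else:
    scale -= 33 % i
factor = factor[factor]
if tmp != i:
    scale *= factor + scale
else:
    log(25)
tmp += scale < i
p = [21 for delta in i]
i = emit(scale % tmp)
factor += i <= factor
tmp = p[scale] + 6 * i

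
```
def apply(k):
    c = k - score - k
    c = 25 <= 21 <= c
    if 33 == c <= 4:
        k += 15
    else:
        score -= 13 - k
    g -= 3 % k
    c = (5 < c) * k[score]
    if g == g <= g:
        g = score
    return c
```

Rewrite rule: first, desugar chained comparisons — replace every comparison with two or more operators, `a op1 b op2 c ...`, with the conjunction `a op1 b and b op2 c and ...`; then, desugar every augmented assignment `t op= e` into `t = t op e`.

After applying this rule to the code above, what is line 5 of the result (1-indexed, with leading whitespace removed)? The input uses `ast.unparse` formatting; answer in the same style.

Transformed code:
def apply(k):
    c = k - score - k
    c = 25 <= 21 and 21 <= c
    if 33 == c and c <= 4:
        k = k + 15
    else:
        score = score - (13 - k)
    g = g - 3 % k
    c = (5 < c) * k[score]
    if g == g and g <= g:
        g = score
    return c

k = k + 15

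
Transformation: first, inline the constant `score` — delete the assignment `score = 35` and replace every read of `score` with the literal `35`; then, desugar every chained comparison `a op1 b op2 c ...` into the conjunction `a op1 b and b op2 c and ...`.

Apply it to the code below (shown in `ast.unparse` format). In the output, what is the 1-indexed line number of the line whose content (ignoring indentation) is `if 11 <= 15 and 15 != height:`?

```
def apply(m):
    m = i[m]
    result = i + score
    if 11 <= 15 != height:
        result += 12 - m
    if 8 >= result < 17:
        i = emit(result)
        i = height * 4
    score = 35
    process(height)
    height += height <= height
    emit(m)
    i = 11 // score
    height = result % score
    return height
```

Transformed code:
def apply(m):
    m = i[m]
    result = i + 35
    if 11 <= 15 and 15 != height:
        result += 12 - m
    if 8 >= result and result < 17:
        i = emit(result)
        i = height * 4
    process(height)
    height += height <= height
    emit(m)
    i = 11 // 35
    height = result % 35
    return height

4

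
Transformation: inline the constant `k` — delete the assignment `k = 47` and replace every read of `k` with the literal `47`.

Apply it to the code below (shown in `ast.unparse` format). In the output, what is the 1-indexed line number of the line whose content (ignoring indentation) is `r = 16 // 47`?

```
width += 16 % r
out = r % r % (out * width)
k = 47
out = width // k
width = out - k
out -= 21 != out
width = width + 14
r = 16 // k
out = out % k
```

7

Transformed code:
width += 16 % r
out = r % r % (out * width)
out = width // 47
width = out - 47
out -= 21 != out
width = width + 14
r = 16 // 47
out = out % 47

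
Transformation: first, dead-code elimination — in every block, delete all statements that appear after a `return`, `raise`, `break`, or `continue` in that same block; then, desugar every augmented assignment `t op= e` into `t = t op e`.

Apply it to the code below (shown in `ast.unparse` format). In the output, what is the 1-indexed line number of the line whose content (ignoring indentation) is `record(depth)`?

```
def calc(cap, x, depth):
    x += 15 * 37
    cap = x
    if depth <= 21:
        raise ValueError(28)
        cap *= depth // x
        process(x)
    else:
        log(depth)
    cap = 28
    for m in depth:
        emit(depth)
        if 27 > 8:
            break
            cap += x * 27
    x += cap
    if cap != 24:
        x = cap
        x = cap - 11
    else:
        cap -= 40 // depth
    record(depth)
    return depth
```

19

Transformed code:
def calc(cap, x, depth):
    x = x + 15 * 37
    cap = x
    if depth <= 21:
        raise ValueError(28)
    else:
        log(depth)
    cap = 28
    for m in depth:
        emit(depth)
        if 27 > 8:
            break
    x = x + cap
    if cap != 24:
        x = cap
        x = cap - 11
    else:
        cap = cap - 40 // depth
    record(depth)
    return depth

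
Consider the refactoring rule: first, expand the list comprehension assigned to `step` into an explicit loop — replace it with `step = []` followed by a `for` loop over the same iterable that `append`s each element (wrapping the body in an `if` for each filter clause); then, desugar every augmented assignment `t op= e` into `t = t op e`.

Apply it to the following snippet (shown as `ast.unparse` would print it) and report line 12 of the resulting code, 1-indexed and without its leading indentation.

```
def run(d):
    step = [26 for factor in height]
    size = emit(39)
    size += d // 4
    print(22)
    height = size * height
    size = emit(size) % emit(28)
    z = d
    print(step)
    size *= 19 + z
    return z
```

size = size * (19 + z)

Transformed code:
def run(d):
    step = []
    for factor in height:
        step.append(26)
    size = emit(39)
    size = size + d // 4
    print(22)
    height = size * height
    size = emit(size) % emit(28)
    z = d
    print(step)
    size = size * (19 + z)
    return z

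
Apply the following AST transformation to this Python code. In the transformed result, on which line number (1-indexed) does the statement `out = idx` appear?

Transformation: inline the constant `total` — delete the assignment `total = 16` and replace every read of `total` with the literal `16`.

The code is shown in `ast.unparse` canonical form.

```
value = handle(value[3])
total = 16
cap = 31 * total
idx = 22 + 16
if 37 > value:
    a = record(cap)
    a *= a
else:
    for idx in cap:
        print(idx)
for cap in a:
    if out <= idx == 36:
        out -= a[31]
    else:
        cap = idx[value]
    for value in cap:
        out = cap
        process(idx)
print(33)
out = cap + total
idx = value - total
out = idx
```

Transformed code:
value = handle(value[3])
cap = 31 * 16
idx = 22 + 16
if 37 > value:
    a = record(cap)
    a *= a
else:
    for idx in cap:
        print(idx)
for cap in a:
    if out <= idx == 36:
        out -= a[31]
    else:
        cap = idx[value]
    for value in cap:
        out = cap
        process(idx)
print(33)
out = cap + 16
idx = value - 16
out = idx

21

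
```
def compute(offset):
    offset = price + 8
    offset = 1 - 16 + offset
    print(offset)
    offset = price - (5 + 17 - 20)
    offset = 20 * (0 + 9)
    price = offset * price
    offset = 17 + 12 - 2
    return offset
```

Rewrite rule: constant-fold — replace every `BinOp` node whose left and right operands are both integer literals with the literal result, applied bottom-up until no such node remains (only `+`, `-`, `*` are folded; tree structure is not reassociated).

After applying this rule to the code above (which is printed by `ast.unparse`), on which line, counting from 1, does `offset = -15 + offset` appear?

3

Transformed code:
def compute(offset):
    offset = price + 8
    offset = -15 + offset
    print(offset)
    offset = price - 2
    offset = 180
    price = offset * price
    offset = 27
    return offset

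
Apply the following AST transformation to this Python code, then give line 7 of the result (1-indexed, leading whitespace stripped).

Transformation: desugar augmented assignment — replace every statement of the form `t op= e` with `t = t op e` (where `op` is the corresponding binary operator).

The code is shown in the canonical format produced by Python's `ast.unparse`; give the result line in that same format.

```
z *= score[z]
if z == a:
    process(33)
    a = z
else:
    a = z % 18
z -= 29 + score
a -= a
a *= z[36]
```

z = z - (29 + score)

Transformed code:
z = z * score[z]
if z == a:
    process(33)
    a = z
else:
    a = z % 18
z = z - (29 + score)
a = a - a
a = a * z[36]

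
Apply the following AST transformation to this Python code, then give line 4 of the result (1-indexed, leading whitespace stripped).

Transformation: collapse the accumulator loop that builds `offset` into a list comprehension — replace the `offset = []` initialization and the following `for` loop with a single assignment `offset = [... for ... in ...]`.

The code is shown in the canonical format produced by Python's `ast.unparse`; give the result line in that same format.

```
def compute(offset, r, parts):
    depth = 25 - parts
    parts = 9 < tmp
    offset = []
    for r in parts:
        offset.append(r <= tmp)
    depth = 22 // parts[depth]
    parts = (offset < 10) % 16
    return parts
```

Transformed code:
def compute(offset, r, parts):
    depth = 25 - parts
    parts = 9 < tmp
    offset = [r <= tmp for r in parts]
    depth = 22 // parts[depth]
    parts = (offset < 10) % 16
    return parts

offset = [r <= tmp for r in parts]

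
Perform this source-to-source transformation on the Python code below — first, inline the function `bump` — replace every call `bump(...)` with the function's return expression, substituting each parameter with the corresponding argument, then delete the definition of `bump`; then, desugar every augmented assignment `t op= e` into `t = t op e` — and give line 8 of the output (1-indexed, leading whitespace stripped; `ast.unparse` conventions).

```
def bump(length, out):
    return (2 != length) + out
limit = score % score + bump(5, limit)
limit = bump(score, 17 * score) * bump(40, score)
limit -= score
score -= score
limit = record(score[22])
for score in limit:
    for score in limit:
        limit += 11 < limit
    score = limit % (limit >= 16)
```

Transformed code:
limit = score % score + ((2 != 5) + limit)
limit = ((2 != score) + 17 * score) * ((2 != 40) + score)
limit = limit - score
score = score - score
limit = record(score[22])
for score in limit:
    for score in limit:
        limit = limit + (11 < limit)
    score = limit % (limit >= 16)

limit = limit + (11 < limit)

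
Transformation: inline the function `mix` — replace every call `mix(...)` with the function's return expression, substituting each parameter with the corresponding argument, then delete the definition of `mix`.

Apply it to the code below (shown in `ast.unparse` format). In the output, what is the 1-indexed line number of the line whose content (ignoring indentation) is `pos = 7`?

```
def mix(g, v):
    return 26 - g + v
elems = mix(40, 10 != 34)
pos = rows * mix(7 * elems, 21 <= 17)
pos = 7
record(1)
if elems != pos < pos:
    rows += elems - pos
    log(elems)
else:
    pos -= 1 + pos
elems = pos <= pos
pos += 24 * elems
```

Transformed code:
elems = 26 - 40 + (10 != 34)
pos = rows * (26 - 7 * elems + (21 <= 17))
pos = 7
record(1)
if elems != pos < pos:
    rows += elems - pos
    log(elems)
else:
    pos -= 1 + pos
elems = pos <= pos
pos += 24 * elems

3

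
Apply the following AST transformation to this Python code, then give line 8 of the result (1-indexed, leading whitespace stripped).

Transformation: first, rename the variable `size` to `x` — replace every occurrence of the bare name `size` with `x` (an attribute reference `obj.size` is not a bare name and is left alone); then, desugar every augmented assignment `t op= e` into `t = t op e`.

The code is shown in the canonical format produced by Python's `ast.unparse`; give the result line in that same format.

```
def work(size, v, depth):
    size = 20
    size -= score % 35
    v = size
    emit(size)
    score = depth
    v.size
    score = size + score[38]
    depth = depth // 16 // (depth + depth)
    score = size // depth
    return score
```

score = x + score[38]

Transformed code:
def work(x, v, depth):
    x = 20
    x = x - score % 35
    v = x
    emit(x)
    score = depth
    v.size
    score = x + score[38]
    depth = depth // 16 // (depth + depth)
    score = x // depth
    return score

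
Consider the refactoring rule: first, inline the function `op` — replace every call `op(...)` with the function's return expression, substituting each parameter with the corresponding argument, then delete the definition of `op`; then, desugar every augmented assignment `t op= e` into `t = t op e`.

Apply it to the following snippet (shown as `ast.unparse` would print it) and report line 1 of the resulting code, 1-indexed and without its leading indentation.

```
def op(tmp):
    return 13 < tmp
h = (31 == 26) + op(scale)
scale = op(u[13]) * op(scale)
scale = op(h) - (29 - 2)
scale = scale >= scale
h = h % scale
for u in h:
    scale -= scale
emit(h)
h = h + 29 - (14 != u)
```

h = (31 == 26) + (13 < scale)

Transformed code:
h = (31 == 26) + (13 < scale)
scale = (13 < u[13]) * (13 < scale)
scale = (13 < h) - (29 - 2)
scale = scale >= scale
h = h % scale
for u in h:
    scale = scale - scale
emit(h)
h = h + 29 - (14 != u)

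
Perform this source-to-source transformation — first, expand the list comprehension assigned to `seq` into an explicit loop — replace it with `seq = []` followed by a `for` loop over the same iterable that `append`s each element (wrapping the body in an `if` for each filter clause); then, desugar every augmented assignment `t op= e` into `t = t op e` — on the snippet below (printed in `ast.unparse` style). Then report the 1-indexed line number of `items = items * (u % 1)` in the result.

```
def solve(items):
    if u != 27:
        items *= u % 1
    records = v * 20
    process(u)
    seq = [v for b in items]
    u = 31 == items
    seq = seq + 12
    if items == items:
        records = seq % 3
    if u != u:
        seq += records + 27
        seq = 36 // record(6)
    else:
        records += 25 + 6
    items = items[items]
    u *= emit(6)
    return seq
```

Transformed code:
def solve(items):
    if u != 27:
        items = items * (u % 1)
    records = v * 20
    process(u)
    seq = []
    for b in items:
        seq.append(v)
    u = 31 == items
    seq = seq + 12
    if items == items:
        records = seq % 3
    if u != u:
        seq = seq + (records + 27)
        seq = 36 // record(6)
    else:
        records = records + (25 + 6)
    items = items[items]
    u = u * emit(6)
    return seq

3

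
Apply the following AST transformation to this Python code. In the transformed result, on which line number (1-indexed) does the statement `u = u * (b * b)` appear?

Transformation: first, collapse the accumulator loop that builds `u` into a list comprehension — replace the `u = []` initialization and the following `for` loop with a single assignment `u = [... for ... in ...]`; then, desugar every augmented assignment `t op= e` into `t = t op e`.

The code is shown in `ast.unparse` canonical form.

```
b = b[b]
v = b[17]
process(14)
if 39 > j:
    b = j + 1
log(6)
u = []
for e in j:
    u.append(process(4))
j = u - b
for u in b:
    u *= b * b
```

Transformed code:
b = b[b]
v = b[17]
process(14)
if 39 > j:
    b = j + 1
log(6)
u = [process(4) for e in j]
j = u - b
for u in b:
    u = u * (b * b)

10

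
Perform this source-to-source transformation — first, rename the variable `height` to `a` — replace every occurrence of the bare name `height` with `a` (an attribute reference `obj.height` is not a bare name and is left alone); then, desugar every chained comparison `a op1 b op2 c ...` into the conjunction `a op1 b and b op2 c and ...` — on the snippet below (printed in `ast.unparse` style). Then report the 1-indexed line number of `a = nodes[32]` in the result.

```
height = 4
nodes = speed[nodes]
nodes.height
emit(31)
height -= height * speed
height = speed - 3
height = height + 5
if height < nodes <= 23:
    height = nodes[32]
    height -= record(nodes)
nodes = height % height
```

Transformed code:
a = 4
nodes = speed[nodes]
nodes.height
emit(31)
a -= a * speed
a = speed - 3
a = a + 5
if a < nodes and nodes <= 23:
    a = nodes[32]
    a -= record(nodes)
nodes = a % a

9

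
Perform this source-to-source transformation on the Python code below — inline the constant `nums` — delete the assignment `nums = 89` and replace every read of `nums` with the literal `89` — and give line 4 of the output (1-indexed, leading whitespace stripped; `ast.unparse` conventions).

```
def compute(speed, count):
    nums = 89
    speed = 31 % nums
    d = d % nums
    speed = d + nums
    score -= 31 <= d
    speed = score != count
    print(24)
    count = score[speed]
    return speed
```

speed = d + 89

Transformed code:
def compute(speed, count):
    speed = 31 % 89
    d = d % 89
    speed = d + 89
    score -= 31 <= d
    speed = score != count
    print(24)
    count = score[speed]
    return speed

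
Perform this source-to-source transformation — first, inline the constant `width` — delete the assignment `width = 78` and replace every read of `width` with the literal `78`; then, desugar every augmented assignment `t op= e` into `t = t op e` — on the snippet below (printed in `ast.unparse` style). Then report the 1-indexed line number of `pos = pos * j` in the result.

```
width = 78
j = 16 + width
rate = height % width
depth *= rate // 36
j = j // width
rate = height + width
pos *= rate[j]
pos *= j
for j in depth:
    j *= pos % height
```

Transformed code:
j = 16 + 78
rate = height % 78
depth = depth * (rate // 36)
j = j // 78
rate = height + 78
pos = pos * rate[j]
pos = pos * j
for j in depth:
    j = j * (pos % height)

7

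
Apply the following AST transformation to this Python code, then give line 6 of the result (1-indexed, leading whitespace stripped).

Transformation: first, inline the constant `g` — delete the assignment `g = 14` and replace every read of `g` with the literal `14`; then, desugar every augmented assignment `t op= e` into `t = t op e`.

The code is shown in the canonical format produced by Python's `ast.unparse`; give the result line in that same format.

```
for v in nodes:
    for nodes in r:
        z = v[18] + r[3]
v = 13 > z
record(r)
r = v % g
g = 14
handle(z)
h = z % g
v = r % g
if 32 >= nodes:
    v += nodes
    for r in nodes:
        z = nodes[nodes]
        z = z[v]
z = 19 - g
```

r = v % 14

Transformed code:
for v in nodes:
    for nodes in r:
        z = v[18] + r[3]
v = 13 > z
record(r)
r = v % 14
handle(z)
h = z % 14
v = r % 14
if 32 >= nodes:
    v = v + nodes
    for r in nodes:
        z = nodes[nodes]
        z = z[v]
z = 19 - 14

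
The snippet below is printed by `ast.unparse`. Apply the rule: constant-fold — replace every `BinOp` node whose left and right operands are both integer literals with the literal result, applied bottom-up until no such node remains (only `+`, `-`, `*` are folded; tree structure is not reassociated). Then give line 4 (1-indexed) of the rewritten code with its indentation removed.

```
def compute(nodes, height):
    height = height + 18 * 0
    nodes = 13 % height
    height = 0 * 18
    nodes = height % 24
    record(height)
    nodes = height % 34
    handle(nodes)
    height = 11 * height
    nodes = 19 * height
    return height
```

height = 0

Transformed code:
def compute(nodes, height):
    height = height + 0
    nodes = 13 % height
    height = 0
    nodes = height % 24
    record(height)
    nodes = height % 34
    handle(nodes)
    height = 11 * height
    nodes = 19 * height
    return height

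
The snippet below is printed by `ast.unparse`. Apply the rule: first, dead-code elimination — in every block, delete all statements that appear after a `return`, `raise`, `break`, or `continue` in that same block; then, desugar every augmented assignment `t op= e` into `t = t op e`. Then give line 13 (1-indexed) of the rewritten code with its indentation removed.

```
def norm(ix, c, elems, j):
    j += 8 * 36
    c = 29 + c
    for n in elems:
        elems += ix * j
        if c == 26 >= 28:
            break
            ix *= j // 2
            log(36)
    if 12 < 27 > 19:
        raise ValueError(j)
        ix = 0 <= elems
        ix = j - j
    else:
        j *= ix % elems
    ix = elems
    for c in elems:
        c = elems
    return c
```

for c in elems:

Transformed code:
def norm(ix, c, elems, j):
    j = j + 8 * 36
    c = 29 + c
    for n in elems:
        elems = elems + ix * j
        if c == 26 >= 28:
            break
    if 12 < 27 > 19:
        raise ValueError(j)
    else:
        j = j * (ix % elems)
    ix = elems
    for c in elems:
        c = elems
    return c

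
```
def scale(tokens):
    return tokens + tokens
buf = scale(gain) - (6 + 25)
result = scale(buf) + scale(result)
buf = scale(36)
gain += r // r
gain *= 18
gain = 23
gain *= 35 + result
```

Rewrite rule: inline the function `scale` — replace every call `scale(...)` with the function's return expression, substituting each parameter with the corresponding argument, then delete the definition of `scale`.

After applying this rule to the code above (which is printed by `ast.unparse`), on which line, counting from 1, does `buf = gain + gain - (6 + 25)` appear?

1

Transformed code:
buf = gain + gain - (6 + 25)
result = buf + buf + (result + result)
buf = 36 + 36
gain += r // r
gain *= 18
gain = 23
gain *= 35 + result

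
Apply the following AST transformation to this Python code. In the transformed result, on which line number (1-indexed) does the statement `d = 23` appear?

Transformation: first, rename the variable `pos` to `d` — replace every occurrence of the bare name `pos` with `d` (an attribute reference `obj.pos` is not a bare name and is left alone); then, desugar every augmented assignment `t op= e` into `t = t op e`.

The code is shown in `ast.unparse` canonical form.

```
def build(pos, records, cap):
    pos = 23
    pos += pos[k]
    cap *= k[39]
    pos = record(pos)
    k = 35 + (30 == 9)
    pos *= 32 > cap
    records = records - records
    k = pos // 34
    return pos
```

2

Transformed code:
def build(d, records, cap):
    d = 23
    d = d + d[k]
    cap = cap * k[39]
    d = record(d)
    k = 35 + (30 == 9)
    d = d * (32 > cap)
    records = records - records
    k = d // 34
    return d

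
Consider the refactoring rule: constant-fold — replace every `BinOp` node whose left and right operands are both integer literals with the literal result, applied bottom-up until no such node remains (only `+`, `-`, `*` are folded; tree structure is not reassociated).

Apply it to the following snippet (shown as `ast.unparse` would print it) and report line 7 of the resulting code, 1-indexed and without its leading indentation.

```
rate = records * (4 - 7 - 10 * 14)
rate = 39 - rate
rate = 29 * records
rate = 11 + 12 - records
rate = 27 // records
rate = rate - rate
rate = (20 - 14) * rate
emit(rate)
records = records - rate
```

Transformed code:
rate = records * -143
rate = 39 - rate
rate = 29 * records
rate = 23 - records
rate = 27 // records
rate = rate - rate
rate = 6 * rate
emit(rate)
records = records - rate

rate = 6 * rate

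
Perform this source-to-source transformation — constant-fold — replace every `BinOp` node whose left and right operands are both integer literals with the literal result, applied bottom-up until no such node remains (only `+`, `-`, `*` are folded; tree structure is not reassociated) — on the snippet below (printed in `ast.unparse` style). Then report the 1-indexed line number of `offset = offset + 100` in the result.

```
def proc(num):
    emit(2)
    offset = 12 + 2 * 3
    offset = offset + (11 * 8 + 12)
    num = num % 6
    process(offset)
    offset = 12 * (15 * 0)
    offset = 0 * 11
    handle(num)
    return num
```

Transformed code:
def proc(num):
    emit(2)
    offset = 18
    offset = offset + 100
    num = num % 6
    process(offset)
    offset = 0
    offset = 0
    handle(num)
    return num

4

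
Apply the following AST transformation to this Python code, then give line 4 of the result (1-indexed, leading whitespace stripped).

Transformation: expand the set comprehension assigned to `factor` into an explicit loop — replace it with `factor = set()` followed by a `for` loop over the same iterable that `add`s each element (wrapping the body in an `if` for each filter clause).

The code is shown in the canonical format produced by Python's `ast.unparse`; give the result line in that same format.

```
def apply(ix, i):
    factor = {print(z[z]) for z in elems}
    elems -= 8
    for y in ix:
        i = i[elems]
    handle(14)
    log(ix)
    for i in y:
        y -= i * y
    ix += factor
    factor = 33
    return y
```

Transformed code:
def apply(ix, i):
    factor = set()
    for z in elems:
        factor.add(print(z[z]))
    elems -= 8
    for y in ix:
        i = i[elems]
    handle(14)
    log(ix)
    for i in y:
        y -= i * y
    ix += factor
    factor = 33
    return y

factor.add(print(z[z]))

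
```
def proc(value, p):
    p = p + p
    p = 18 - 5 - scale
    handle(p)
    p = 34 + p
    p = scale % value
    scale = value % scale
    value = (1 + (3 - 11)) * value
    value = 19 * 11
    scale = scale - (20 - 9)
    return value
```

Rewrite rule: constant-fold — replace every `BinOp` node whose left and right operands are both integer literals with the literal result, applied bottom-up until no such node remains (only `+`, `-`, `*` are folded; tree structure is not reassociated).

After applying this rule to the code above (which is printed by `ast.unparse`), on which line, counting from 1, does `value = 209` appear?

Transformed code:
def proc(value, p):
    p = p + p
    p = 13 - scale
    handle(p)
    p = 34 + p
    p = scale % value
    scale = value % scale
    value = -7 * value
    value = 209
    scale = scale - 11
    return value

9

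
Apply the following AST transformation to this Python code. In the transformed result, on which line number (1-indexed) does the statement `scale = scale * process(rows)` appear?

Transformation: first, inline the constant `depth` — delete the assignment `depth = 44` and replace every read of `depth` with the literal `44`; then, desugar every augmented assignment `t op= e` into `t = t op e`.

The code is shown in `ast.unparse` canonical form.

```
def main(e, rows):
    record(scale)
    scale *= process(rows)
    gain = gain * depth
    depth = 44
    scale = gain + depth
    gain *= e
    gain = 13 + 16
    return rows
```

Transformed code:
def main(e, rows):
    record(scale)
    scale = scale * process(rows)
    gain = gain * 44
    scale = gain + 44
    gain = gain * e
    gain = 13 + 16
    return rows

3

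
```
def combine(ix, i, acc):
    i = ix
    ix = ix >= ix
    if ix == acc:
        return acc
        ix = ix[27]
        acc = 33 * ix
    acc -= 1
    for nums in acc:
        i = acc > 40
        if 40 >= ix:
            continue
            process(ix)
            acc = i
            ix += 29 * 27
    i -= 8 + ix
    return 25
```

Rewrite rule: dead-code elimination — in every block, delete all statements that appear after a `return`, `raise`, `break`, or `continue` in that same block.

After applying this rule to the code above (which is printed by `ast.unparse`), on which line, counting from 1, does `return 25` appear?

12

Transformed code:
def combine(ix, i, acc):
    i = ix
    ix = ix >= ix
    if ix == acc:
        return acc
    acc -= 1
    for nums in acc:
        i = acc > 40
        if 40 >= ix:
            continue
    i -= 8 + ix
    return 25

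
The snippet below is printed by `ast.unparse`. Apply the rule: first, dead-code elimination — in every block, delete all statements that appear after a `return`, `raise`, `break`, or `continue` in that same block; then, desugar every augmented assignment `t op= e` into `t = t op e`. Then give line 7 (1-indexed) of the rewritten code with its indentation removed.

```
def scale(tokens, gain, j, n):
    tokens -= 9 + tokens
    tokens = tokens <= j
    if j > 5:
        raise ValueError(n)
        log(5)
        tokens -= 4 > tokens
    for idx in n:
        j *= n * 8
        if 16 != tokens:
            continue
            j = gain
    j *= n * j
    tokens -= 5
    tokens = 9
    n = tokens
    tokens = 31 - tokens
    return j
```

Transformed code:
def scale(tokens, gain, j, n):
    tokens = tokens - (9 + tokens)
    tokens = tokens <= j
    if j > 5:
        raise ValueError(n)
    for idx in n:
        j = j * (n * 8)
        if 16 != tokens:
            continue
    j = j * (n * j)
    tokens = tokens - 5
    tokens = 9
    n = tokens
    tokens = 31 - tokens
    return j

j = j * (n * 8)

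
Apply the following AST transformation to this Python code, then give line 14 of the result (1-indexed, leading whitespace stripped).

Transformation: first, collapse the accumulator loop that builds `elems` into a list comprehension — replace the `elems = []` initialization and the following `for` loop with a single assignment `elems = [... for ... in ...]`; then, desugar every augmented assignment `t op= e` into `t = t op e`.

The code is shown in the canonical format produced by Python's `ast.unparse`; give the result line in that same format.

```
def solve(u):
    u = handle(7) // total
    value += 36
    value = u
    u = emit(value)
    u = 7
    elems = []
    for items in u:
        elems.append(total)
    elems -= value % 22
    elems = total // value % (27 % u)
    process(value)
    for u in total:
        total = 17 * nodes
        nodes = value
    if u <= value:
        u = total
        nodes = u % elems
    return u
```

if u <= value:

Transformed code:
def solve(u):
    u = handle(7) // total
    value = value + 36
    value = u
    u = emit(value)
    u = 7
    elems = [total for items in u]
    elems = elems - value % 22
    elems = total // value % (27 % u)
    process(value)
    for u in total:
        total = 17 * nodes
        nodes = value
    if u <= value:
        u = total
        nodes = u % elems
    return u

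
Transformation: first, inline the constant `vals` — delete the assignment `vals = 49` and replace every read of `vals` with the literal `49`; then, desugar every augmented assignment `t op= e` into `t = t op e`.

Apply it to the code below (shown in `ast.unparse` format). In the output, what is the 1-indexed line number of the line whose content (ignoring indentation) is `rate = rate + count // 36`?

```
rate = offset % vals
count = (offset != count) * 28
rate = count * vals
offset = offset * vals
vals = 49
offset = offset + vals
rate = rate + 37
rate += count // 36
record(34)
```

Transformed code:
rate = offset % 49
count = (offset != count) * 28
rate = count * 49
offset = offset * 49
offset = offset + 49
rate = rate + 37
rate = rate + count // 36
record(34)

7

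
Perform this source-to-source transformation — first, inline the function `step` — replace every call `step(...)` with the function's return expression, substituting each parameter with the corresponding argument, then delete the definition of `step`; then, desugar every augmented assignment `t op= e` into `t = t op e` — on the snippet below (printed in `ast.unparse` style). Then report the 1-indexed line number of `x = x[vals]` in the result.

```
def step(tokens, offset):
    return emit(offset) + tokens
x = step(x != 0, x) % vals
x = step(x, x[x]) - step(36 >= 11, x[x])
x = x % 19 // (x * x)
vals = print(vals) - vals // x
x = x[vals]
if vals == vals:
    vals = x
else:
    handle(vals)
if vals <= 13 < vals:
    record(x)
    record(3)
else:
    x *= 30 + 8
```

Transformed code:
x = (emit(x) + (x != 0)) % vals
x = emit(x[x]) + x - (emit(x[x]) + (36 >= 11))
x = x % 19 // (x * x)
vals = print(vals) - vals // x
x = x[vals]
if vals == vals:
    vals = x
else:
    handle(vals)
if vals <= 13 < vals:
    record(x)
    record(3)
else:
    x = x * (30 + 8)

5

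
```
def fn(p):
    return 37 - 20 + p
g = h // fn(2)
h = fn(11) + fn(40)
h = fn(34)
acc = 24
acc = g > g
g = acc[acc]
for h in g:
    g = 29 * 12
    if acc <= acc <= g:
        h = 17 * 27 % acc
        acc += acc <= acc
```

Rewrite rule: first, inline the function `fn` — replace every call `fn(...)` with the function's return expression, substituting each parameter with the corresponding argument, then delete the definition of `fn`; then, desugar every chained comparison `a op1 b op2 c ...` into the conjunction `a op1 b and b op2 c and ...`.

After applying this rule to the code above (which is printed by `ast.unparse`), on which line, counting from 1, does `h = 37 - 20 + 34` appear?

Transformed code:
g = h // (37 - 20 + 2)
h = 37 - 20 + 11 + (37 - 20 + 40)
h = 37 - 20 + 34
acc = 24
acc = g > g
g = acc[acc]
for h in g:
    g = 29 * 12
    if acc <= acc and acc <= g:
        h = 17 * 27 % acc
        acc += acc <= acc

3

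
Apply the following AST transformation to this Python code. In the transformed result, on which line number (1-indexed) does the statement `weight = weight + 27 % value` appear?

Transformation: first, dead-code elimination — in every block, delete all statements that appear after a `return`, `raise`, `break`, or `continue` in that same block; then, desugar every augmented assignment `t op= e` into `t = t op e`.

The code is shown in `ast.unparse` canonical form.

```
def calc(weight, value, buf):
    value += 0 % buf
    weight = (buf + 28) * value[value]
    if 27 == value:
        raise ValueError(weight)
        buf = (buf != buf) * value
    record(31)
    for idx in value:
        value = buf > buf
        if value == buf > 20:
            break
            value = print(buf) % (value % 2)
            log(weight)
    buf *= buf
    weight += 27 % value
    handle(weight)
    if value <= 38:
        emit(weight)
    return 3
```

12

Transformed code:
def calc(weight, value, buf):
    value = value + 0 % buf
    weight = (buf + 28) * value[value]
    if 27 == value:
        raise ValueError(weight)
    record(31)
    for idx in value:
        value = buf > buf
        if value == buf > 20:
            break
    buf = buf * buf
    weight = weight + 27 % value
    handle(weight)
    if value <= 38:
        emit(weight)
    return 3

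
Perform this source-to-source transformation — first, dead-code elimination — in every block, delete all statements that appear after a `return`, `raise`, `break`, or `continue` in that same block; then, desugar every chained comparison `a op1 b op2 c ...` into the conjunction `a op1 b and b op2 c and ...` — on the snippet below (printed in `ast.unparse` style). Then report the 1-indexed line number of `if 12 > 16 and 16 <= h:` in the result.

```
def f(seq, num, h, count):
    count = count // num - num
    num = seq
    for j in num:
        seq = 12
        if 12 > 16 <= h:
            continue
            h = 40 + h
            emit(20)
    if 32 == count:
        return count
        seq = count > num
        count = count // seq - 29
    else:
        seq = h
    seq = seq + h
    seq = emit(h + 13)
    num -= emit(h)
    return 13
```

6

Transformed code:
def f(seq, num, h, count):
    count = count // num - num
    num = seq
    for j in num:
        seq = 12
        if 12 > 16 and 16 <= h:
            continue
    if 32 == count:
        return count
    else:
        seq = h
    seq = seq + h
    seq = emit(h + 13)
    num -= emit(h)
    return 13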